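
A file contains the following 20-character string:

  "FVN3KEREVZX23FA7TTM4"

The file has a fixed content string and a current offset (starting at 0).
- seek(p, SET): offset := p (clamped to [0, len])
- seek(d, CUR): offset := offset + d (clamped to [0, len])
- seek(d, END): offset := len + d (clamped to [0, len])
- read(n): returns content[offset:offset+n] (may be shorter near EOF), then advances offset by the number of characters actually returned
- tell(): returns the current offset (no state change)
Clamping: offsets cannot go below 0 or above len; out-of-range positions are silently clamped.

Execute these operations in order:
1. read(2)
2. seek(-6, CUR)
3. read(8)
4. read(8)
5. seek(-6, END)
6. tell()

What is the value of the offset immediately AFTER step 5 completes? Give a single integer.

After 1 (read(2)): returned 'FV', offset=2
After 2 (seek(-6, CUR)): offset=0
After 3 (read(8)): returned 'FVN3KERE', offset=8
After 4 (read(8)): returned 'VZX23FA7', offset=16
After 5 (seek(-6, END)): offset=14

Answer: 14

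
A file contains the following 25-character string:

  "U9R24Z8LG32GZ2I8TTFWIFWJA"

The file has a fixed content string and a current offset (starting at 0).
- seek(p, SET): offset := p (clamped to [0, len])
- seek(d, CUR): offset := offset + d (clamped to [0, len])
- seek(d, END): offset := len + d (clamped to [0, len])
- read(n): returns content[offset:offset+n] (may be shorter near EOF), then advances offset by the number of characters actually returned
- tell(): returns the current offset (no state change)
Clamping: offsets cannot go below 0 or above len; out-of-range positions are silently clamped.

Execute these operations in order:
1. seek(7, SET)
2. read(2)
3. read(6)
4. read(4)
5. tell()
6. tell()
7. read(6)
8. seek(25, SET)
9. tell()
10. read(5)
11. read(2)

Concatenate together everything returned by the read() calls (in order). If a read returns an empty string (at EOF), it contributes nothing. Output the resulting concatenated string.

Answer: LG32GZ2I8TTFWIFWJA

Derivation:
After 1 (seek(7, SET)): offset=7
After 2 (read(2)): returned 'LG', offset=9
After 3 (read(6)): returned '32GZ2I', offset=15
After 4 (read(4)): returned '8TTF', offset=19
After 5 (tell()): offset=19
After 6 (tell()): offset=19
After 7 (read(6)): returned 'WIFWJA', offset=25
After 8 (seek(25, SET)): offset=25
After 9 (tell()): offset=25
After 10 (read(5)): returned '', offset=25
After 11 (read(2)): returned '', offset=25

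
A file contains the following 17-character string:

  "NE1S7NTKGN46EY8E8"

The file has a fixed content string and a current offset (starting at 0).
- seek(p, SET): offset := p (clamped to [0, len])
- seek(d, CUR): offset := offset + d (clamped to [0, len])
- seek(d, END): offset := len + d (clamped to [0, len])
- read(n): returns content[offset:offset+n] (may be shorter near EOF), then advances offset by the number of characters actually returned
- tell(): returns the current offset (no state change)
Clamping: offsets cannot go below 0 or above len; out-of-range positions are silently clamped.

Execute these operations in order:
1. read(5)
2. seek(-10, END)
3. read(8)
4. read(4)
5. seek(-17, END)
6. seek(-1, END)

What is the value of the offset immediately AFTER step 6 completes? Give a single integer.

Answer: 16

Derivation:
After 1 (read(5)): returned 'NE1S7', offset=5
After 2 (seek(-10, END)): offset=7
After 3 (read(8)): returned 'KGN46EY8', offset=15
After 4 (read(4)): returned 'E8', offset=17
After 5 (seek(-17, END)): offset=0
After 6 (seek(-1, END)): offset=16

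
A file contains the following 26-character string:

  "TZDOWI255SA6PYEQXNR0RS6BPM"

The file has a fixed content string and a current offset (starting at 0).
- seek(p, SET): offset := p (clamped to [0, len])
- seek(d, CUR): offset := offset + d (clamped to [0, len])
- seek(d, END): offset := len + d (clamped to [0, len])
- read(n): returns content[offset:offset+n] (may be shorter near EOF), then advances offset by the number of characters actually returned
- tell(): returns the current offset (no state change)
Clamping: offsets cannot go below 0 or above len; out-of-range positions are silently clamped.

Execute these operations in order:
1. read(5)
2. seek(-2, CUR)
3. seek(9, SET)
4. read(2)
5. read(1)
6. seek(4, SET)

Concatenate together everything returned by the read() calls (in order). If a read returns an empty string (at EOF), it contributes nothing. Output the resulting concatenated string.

After 1 (read(5)): returned 'TZDOW', offset=5
After 2 (seek(-2, CUR)): offset=3
After 3 (seek(9, SET)): offset=9
After 4 (read(2)): returned 'SA', offset=11
After 5 (read(1)): returned '6', offset=12
After 6 (seek(4, SET)): offset=4

Answer: TZDOWSA6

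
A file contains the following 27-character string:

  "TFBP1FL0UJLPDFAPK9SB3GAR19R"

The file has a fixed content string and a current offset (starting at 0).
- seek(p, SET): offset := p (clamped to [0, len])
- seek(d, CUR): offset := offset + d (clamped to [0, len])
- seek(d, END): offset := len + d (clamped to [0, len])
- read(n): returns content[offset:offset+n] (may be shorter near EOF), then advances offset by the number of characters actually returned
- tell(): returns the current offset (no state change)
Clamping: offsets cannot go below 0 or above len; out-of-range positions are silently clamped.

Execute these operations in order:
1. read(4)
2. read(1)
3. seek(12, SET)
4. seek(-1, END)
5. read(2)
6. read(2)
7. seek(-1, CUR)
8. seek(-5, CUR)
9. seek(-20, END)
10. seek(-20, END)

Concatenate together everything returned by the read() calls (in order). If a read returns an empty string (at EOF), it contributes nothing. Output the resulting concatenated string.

Answer: TFBP1R

Derivation:
After 1 (read(4)): returned 'TFBP', offset=4
After 2 (read(1)): returned '1', offset=5
After 3 (seek(12, SET)): offset=12
After 4 (seek(-1, END)): offset=26
After 5 (read(2)): returned 'R', offset=27
After 6 (read(2)): returned '', offset=27
After 7 (seek(-1, CUR)): offset=26
After 8 (seek(-5, CUR)): offset=21
After 9 (seek(-20, END)): offset=7
After 10 (seek(-20, END)): offset=7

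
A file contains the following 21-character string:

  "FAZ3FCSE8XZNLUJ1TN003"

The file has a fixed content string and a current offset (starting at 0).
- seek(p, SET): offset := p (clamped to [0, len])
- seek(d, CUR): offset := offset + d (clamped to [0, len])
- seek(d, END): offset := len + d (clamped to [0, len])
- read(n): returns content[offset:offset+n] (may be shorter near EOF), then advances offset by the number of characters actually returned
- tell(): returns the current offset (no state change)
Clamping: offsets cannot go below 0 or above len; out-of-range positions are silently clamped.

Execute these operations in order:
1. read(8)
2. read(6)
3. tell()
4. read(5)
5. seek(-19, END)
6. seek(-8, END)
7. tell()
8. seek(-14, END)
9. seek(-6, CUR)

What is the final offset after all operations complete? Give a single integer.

After 1 (read(8)): returned 'FAZ3FCSE', offset=8
After 2 (read(6)): returned '8XZNLU', offset=14
After 3 (tell()): offset=14
After 4 (read(5)): returned 'J1TN0', offset=19
After 5 (seek(-19, END)): offset=2
After 6 (seek(-8, END)): offset=13
After 7 (tell()): offset=13
After 8 (seek(-14, END)): offset=7
After 9 (seek(-6, CUR)): offset=1

Answer: 1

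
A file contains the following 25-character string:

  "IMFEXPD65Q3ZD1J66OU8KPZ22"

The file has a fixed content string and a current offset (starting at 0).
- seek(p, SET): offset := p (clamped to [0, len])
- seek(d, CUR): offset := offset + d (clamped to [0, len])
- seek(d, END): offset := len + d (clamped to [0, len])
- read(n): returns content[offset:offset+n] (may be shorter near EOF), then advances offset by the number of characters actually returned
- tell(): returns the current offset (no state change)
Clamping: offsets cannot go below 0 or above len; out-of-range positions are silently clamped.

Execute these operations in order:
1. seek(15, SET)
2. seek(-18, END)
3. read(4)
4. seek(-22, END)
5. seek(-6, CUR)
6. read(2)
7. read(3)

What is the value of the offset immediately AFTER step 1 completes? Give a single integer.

After 1 (seek(15, SET)): offset=15

Answer: 15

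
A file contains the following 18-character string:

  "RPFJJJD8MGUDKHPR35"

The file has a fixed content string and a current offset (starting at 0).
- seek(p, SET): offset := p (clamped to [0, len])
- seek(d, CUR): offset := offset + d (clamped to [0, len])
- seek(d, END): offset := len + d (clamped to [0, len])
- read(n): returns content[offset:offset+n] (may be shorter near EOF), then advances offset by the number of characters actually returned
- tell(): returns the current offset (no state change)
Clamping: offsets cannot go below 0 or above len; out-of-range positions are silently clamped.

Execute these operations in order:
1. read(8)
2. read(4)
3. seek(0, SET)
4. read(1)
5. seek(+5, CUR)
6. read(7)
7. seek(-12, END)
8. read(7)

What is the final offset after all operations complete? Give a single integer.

Answer: 13

Derivation:
After 1 (read(8)): returned 'RPFJJJD8', offset=8
After 2 (read(4)): returned 'MGUD', offset=12
After 3 (seek(0, SET)): offset=0
After 4 (read(1)): returned 'R', offset=1
After 5 (seek(+5, CUR)): offset=6
After 6 (read(7)): returned 'D8MGUDK', offset=13
After 7 (seek(-12, END)): offset=6
After 8 (read(7)): returned 'D8MGUDK', offset=13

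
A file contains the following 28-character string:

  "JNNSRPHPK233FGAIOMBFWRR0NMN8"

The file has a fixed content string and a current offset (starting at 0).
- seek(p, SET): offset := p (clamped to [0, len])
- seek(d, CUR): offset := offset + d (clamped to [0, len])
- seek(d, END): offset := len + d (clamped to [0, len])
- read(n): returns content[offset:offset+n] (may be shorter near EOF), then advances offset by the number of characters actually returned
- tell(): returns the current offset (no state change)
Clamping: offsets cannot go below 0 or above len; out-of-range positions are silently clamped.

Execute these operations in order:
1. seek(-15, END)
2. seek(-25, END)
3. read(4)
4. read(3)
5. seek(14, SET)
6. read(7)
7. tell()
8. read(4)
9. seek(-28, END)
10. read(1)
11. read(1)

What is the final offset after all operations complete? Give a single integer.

After 1 (seek(-15, END)): offset=13
After 2 (seek(-25, END)): offset=3
After 3 (read(4)): returned 'SRPH', offset=7
After 4 (read(3)): returned 'PK2', offset=10
After 5 (seek(14, SET)): offset=14
After 6 (read(7)): returned 'AIOMBFW', offset=21
After 7 (tell()): offset=21
After 8 (read(4)): returned 'RR0N', offset=25
After 9 (seek(-28, END)): offset=0
After 10 (read(1)): returned 'J', offset=1
After 11 (read(1)): returned 'N', offset=2

Answer: 2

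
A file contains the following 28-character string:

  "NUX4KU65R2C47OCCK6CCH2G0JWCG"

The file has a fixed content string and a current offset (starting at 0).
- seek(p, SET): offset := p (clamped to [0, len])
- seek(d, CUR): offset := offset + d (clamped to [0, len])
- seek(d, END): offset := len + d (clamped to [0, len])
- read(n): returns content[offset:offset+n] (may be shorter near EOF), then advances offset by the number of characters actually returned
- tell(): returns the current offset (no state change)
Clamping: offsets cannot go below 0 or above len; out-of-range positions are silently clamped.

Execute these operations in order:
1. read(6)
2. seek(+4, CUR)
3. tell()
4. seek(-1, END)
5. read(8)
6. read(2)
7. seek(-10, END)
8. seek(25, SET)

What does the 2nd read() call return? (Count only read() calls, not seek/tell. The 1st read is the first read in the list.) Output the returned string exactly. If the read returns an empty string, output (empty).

After 1 (read(6)): returned 'NUX4KU', offset=6
After 2 (seek(+4, CUR)): offset=10
After 3 (tell()): offset=10
After 4 (seek(-1, END)): offset=27
After 5 (read(8)): returned 'G', offset=28
After 6 (read(2)): returned '', offset=28
After 7 (seek(-10, END)): offset=18
After 8 (seek(25, SET)): offset=25

Answer: G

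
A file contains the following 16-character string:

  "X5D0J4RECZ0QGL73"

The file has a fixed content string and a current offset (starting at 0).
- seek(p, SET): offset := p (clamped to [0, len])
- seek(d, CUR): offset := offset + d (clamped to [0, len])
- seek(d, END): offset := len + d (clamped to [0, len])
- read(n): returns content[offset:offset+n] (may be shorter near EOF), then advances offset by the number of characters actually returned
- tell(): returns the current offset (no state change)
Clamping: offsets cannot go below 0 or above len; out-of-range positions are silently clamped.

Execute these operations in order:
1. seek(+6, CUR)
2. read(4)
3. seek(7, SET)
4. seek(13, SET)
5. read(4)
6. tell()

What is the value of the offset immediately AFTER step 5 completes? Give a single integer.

Answer: 16

Derivation:
After 1 (seek(+6, CUR)): offset=6
After 2 (read(4)): returned 'RECZ', offset=10
After 3 (seek(7, SET)): offset=7
After 4 (seek(13, SET)): offset=13
After 5 (read(4)): returned 'L73', offset=16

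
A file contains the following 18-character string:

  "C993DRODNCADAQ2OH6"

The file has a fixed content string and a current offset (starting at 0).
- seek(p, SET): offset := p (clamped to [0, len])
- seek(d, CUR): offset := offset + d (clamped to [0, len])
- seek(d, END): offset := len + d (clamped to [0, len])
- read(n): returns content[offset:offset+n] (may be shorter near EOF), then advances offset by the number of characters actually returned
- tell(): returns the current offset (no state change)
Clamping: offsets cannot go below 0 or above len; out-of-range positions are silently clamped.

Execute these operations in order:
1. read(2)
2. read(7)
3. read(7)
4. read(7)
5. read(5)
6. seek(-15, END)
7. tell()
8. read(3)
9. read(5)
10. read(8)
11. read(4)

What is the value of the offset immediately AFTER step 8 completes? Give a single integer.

Answer: 6

Derivation:
After 1 (read(2)): returned 'C9', offset=2
After 2 (read(7)): returned '93DRODN', offset=9
After 3 (read(7)): returned 'CADAQ2O', offset=16
After 4 (read(7)): returned 'H6', offset=18
After 5 (read(5)): returned '', offset=18
After 6 (seek(-15, END)): offset=3
After 7 (tell()): offset=3
After 8 (read(3)): returned '3DR', offset=6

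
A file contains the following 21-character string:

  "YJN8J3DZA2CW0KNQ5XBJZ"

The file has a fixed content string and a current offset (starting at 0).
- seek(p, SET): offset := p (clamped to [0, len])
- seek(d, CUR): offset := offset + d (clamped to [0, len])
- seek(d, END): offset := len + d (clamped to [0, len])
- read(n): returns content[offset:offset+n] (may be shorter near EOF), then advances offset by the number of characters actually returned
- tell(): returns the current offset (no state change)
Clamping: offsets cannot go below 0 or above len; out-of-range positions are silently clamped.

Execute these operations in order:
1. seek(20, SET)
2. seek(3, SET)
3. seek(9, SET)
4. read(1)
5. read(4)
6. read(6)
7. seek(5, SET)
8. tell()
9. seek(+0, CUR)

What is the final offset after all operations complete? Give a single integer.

After 1 (seek(20, SET)): offset=20
After 2 (seek(3, SET)): offset=3
After 3 (seek(9, SET)): offset=9
After 4 (read(1)): returned '2', offset=10
After 5 (read(4)): returned 'CW0K', offset=14
After 6 (read(6)): returned 'NQ5XBJ', offset=20
After 7 (seek(5, SET)): offset=5
After 8 (tell()): offset=5
After 9 (seek(+0, CUR)): offset=5

Answer: 5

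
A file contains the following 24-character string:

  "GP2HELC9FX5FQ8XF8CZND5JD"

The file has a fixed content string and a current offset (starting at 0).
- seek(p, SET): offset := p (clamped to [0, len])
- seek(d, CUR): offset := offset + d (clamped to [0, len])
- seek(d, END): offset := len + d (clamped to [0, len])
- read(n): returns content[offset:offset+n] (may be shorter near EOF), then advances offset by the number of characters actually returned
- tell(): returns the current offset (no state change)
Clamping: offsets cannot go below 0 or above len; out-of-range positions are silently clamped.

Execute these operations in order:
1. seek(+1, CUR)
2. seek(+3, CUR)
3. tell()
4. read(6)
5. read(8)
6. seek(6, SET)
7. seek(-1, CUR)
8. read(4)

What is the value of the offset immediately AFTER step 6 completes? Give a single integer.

Answer: 6

Derivation:
After 1 (seek(+1, CUR)): offset=1
After 2 (seek(+3, CUR)): offset=4
After 3 (tell()): offset=4
After 4 (read(6)): returned 'ELC9FX', offset=10
After 5 (read(8)): returned '5FQ8XF8C', offset=18
After 6 (seek(6, SET)): offset=6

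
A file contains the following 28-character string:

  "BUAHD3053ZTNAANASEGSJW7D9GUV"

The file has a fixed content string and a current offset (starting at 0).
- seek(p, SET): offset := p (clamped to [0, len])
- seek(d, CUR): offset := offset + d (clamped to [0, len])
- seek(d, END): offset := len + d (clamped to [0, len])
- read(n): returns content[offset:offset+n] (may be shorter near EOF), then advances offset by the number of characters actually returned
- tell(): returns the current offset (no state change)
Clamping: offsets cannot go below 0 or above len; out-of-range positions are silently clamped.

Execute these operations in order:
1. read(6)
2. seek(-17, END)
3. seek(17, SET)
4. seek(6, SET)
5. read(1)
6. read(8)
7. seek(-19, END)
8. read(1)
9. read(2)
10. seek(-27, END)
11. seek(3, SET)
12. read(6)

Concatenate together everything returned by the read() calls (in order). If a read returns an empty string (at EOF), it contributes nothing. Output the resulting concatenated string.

Answer: BUAHD3053ZTNAANZTNHD3053

Derivation:
After 1 (read(6)): returned 'BUAHD3', offset=6
After 2 (seek(-17, END)): offset=11
After 3 (seek(17, SET)): offset=17
After 4 (seek(6, SET)): offset=6
After 5 (read(1)): returned '0', offset=7
After 6 (read(8)): returned '53ZTNAAN', offset=15
After 7 (seek(-19, END)): offset=9
After 8 (read(1)): returned 'Z', offset=10
After 9 (read(2)): returned 'TN', offset=12
After 10 (seek(-27, END)): offset=1
After 11 (seek(3, SET)): offset=3
After 12 (read(6)): returned 'HD3053', offset=9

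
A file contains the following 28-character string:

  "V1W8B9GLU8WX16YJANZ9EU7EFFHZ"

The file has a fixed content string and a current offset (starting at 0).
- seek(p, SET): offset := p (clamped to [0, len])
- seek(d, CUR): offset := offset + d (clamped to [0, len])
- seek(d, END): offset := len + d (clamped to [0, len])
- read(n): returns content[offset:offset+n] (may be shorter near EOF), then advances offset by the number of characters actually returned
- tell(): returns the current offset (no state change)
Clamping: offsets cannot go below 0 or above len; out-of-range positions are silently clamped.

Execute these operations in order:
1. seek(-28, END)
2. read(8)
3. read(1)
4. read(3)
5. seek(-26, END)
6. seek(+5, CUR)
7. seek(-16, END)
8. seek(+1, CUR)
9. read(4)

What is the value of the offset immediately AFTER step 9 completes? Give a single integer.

After 1 (seek(-28, END)): offset=0
After 2 (read(8)): returned 'V1W8B9GL', offset=8
After 3 (read(1)): returned 'U', offset=9
After 4 (read(3)): returned '8WX', offset=12
After 5 (seek(-26, END)): offset=2
After 6 (seek(+5, CUR)): offset=7
After 7 (seek(-16, END)): offset=12
After 8 (seek(+1, CUR)): offset=13
After 9 (read(4)): returned '6YJA', offset=17

Answer: 17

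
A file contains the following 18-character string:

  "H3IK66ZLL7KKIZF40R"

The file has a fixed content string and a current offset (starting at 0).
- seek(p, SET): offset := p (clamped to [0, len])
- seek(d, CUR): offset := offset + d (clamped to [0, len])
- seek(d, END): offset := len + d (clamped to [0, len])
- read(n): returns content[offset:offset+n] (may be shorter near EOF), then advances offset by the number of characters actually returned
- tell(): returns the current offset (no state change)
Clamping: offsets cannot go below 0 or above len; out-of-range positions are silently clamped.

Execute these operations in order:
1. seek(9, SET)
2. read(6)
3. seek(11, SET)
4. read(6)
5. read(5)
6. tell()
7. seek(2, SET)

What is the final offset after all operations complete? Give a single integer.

After 1 (seek(9, SET)): offset=9
After 2 (read(6)): returned '7KKIZF', offset=15
After 3 (seek(11, SET)): offset=11
After 4 (read(6)): returned 'KIZF40', offset=17
After 5 (read(5)): returned 'R', offset=18
After 6 (tell()): offset=18
After 7 (seek(2, SET)): offset=2

Answer: 2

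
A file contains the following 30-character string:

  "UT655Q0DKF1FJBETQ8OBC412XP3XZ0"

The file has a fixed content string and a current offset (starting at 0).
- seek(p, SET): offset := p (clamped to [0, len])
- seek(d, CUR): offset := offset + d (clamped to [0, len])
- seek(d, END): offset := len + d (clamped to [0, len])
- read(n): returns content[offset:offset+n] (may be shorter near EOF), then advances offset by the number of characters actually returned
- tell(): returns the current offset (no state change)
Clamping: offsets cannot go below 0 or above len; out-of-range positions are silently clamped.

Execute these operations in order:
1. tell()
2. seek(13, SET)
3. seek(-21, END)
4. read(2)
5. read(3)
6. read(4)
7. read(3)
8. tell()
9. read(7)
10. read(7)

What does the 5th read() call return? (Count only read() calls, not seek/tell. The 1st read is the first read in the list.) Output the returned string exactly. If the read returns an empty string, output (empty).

After 1 (tell()): offset=0
After 2 (seek(13, SET)): offset=13
After 3 (seek(-21, END)): offset=9
After 4 (read(2)): returned 'F1', offset=11
After 5 (read(3)): returned 'FJB', offset=14
After 6 (read(4)): returned 'ETQ8', offset=18
After 7 (read(3)): returned 'OBC', offset=21
After 8 (tell()): offset=21
After 9 (read(7)): returned '412XP3X', offset=28
After 10 (read(7)): returned 'Z0', offset=30

Answer: 412XP3X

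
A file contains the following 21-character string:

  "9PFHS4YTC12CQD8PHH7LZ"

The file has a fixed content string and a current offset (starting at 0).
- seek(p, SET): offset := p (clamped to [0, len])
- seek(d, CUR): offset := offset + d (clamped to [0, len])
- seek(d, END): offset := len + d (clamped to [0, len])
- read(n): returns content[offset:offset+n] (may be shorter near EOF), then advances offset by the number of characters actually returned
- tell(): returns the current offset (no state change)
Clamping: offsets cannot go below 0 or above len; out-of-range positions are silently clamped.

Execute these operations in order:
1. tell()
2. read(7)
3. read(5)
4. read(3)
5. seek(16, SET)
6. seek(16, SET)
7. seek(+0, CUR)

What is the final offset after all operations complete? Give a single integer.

Answer: 16

Derivation:
After 1 (tell()): offset=0
After 2 (read(7)): returned '9PFHS4Y', offset=7
After 3 (read(5)): returned 'TC12C', offset=12
After 4 (read(3)): returned 'QD8', offset=15
After 5 (seek(16, SET)): offset=16
After 6 (seek(16, SET)): offset=16
After 7 (seek(+0, CUR)): offset=16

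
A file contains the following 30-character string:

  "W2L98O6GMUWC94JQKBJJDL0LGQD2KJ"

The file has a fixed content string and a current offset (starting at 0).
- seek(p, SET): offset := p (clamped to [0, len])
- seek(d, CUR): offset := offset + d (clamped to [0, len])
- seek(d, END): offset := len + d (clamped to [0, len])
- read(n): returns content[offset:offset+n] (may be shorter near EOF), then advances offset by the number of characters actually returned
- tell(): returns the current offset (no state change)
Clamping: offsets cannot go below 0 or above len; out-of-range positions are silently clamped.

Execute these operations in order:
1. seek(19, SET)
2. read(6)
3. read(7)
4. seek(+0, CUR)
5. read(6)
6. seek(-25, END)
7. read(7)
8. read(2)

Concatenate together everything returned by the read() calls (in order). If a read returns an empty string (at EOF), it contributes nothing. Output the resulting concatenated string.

After 1 (seek(19, SET)): offset=19
After 2 (read(6)): returned 'JDL0LG', offset=25
After 3 (read(7)): returned 'QD2KJ', offset=30
After 4 (seek(+0, CUR)): offset=30
After 5 (read(6)): returned '', offset=30
After 6 (seek(-25, END)): offset=5
After 7 (read(7)): returned 'O6GMUWC', offset=12
After 8 (read(2)): returned '94', offset=14

Answer: JDL0LGQD2KJO6GMUWC94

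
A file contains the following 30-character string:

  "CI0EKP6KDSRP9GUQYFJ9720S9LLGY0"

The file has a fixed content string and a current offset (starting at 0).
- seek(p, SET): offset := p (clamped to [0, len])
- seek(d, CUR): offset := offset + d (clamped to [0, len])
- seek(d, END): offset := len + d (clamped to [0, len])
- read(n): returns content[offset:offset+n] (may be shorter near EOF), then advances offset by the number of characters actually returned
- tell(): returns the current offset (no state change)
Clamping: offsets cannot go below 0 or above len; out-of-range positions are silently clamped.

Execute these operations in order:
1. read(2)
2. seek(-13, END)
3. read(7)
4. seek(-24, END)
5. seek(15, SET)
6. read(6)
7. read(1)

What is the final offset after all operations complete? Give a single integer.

Answer: 22

Derivation:
After 1 (read(2)): returned 'CI', offset=2
After 2 (seek(-13, END)): offset=17
After 3 (read(7)): returned 'FJ9720S', offset=24
After 4 (seek(-24, END)): offset=6
After 5 (seek(15, SET)): offset=15
After 6 (read(6)): returned 'QYFJ97', offset=21
After 7 (read(1)): returned '2', offset=22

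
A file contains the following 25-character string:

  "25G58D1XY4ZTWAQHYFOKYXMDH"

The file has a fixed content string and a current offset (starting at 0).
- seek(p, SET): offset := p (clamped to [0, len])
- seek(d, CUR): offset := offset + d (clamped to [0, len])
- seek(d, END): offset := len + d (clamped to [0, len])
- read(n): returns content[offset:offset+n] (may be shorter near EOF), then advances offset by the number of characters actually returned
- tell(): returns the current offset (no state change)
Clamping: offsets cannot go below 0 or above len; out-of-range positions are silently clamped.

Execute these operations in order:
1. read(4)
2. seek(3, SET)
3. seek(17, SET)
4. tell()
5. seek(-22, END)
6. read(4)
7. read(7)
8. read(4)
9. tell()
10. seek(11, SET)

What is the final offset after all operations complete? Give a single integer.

After 1 (read(4)): returned '25G5', offset=4
After 2 (seek(3, SET)): offset=3
After 3 (seek(17, SET)): offset=17
After 4 (tell()): offset=17
After 5 (seek(-22, END)): offset=3
After 6 (read(4)): returned '58D1', offset=7
After 7 (read(7)): returned 'XY4ZTWA', offset=14
After 8 (read(4)): returned 'QHYF', offset=18
After 9 (tell()): offset=18
After 10 (seek(11, SET)): offset=11

Answer: 11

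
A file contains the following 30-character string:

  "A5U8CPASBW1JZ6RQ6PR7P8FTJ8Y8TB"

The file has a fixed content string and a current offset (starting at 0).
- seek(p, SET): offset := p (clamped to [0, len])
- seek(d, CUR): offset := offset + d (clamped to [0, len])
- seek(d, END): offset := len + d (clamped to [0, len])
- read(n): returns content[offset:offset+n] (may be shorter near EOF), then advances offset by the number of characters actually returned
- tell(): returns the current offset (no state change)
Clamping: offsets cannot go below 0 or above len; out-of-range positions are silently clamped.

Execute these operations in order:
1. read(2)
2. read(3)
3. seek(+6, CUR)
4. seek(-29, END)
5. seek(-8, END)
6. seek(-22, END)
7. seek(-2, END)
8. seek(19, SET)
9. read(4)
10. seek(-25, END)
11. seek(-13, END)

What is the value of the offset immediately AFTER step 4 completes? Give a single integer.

After 1 (read(2)): returned 'A5', offset=2
After 2 (read(3)): returned 'U8C', offset=5
After 3 (seek(+6, CUR)): offset=11
After 4 (seek(-29, END)): offset=1

Answer: 1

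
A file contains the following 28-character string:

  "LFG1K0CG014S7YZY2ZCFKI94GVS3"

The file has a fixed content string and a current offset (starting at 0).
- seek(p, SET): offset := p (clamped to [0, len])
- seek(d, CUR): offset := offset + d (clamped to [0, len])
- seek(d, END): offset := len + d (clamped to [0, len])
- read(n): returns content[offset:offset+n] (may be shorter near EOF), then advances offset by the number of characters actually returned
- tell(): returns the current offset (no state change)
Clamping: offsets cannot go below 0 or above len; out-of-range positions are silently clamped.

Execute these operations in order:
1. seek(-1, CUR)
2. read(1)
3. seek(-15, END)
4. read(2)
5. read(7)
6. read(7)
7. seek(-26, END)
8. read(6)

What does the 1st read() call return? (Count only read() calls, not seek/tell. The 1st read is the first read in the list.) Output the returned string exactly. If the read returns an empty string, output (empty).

After 1 (seek(-1, CUR)): offset=0
After 2 (read(1)): returned 'L', offset=1
After 3 (seek(-15, END)): offset=13
After 4 (read(2)): returned 'YZ', offset=15
After 5 (read(7)): returned 'Y2ZCFKI', offset=22
After 6 (read(7)): returned '94GVS3', offset=28
After 7 (seek(-26, END)): offset=2
After 8 (read(6)): returned 'G1K0CG', offset=8

Answer: L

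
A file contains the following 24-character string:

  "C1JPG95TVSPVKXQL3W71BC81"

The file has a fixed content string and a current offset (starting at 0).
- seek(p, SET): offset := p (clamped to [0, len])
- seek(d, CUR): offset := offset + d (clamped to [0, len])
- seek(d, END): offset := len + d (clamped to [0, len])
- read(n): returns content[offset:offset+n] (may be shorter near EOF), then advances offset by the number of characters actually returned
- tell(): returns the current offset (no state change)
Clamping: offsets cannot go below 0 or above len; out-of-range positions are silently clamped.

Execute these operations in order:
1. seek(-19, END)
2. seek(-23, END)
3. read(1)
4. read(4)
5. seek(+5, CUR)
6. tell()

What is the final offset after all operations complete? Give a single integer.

Answer: 11

Derivation:
After 1 (seek(-19, END)): offset=5
After 2 (seek(-23, END)): offset=1
After 3 (read(1)): returned '1', offset=2
After 4 (read(4)): returned 'JPG9', offset=6
After 5 (seek(+5, CUR)): offset=11
After 6 (tell()): offset=11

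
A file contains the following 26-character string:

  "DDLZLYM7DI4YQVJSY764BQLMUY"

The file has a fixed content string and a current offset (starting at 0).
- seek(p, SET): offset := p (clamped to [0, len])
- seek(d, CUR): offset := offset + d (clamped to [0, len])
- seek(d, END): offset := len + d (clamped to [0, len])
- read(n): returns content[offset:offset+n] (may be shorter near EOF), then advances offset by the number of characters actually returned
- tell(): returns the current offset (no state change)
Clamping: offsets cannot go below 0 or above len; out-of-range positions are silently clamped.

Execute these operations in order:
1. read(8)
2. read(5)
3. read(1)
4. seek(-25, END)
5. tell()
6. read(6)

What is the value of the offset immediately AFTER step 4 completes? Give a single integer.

Answer: 1

Derivation:
After 1 (read(8)): returned 'DDLZLYM7', offset=8
After 2 (read(5)): returned 'DI4YQ', offset=13
After 3 (read(1)): returned 'V', offset=14
After 4 (seek(-25, END)): offset=1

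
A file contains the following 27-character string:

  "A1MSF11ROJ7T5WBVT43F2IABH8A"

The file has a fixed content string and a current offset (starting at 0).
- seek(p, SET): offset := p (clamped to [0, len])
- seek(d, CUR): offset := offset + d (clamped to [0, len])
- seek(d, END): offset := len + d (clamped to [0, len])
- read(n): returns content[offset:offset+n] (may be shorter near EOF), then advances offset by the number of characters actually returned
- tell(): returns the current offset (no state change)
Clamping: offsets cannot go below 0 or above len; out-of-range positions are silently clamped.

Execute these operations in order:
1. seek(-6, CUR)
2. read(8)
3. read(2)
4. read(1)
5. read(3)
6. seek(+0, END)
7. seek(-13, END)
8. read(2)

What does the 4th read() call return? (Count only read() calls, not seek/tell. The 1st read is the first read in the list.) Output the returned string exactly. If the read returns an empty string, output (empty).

After 1 (seek(-6, CUR)): offset=0
After 2 (read(8)): returned 'A1MSF11R', offset=8
After 3 (read(2)): returned 'OJ', offset=10
After 4 (read(1)): returned '7', offset=11
After 5 (read(3)): returned 'T5W', offset=14
After 6 (seek(+0, END)): offset=27
After 7 (seek(-13, END)): offset=14
After 8 (read(2)): returned 'BV', offset=16

Answer: T5W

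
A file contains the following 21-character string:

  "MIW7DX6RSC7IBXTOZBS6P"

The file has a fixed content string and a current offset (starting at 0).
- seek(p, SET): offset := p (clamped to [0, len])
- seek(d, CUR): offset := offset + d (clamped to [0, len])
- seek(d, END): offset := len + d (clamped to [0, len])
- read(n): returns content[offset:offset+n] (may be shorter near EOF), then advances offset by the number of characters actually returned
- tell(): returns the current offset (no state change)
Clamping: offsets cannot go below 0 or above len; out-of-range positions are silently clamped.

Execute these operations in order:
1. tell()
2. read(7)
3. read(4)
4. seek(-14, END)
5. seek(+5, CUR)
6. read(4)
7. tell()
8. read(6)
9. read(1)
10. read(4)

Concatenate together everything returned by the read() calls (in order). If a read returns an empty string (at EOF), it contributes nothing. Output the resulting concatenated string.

Answer: MIW7DX6RSC7BXTOZBS6P

Derivation:
After 1 (tell()): offset=0
After 2 (read(7)): returned 'MIW7DX6', offset=7
After 3 (read(4)): returned 'RSC7', offset=11
After 4 (seek(-14, END)): offset=7
After 5 (seek(+5, CUR)): offset=12
After 6 (read(4)): returned 'BXTO', offset=16
After 7 (tell()): offset=16
After 8 (read(6)): returned 'ZBS6P', offset=21
After 9 (read(1)): returned '', offset=21
After 10 (read(4)): returned '', offset=21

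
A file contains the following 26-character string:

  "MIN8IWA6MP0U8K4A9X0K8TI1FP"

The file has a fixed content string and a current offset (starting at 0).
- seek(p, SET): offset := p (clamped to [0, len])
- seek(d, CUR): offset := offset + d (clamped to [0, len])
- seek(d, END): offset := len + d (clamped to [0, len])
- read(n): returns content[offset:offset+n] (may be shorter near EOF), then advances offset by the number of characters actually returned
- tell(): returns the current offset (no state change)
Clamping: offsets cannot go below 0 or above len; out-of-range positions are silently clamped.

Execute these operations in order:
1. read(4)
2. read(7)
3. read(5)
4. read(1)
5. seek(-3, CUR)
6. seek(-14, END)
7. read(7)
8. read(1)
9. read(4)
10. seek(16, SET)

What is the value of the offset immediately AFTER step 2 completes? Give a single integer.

Answer: 11

Derivation:
After 1 (read(4)): returned 'MIN8', offset=4
After 2 (read(7)): returned 'IWA6MP0', offset=11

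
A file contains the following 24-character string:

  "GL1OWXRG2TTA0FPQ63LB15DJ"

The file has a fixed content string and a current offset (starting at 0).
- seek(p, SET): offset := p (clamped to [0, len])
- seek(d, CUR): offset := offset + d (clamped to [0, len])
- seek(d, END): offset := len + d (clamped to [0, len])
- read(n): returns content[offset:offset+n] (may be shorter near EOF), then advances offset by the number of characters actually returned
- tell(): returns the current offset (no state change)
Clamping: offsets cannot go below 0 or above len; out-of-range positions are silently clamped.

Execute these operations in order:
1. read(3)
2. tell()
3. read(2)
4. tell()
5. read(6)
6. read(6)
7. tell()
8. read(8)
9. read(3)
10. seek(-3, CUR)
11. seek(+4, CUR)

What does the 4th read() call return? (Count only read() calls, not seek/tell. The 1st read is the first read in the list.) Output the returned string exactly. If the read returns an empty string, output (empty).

Answer: A0FPQ6

Derivation:
After 1 (read(3)): returned 'GL1', offset=3
After 2 (tell()): offset=3
After 3 (read(2)): returned 'OW', offset=5
After 4 (tell()): offset=5
After 5 (read(6)): returned 'XRG2TT', offset=11
After 6 (read(6)): returned 'A0FPQ6', offset=17
After 7 (tell()): offset=17
After 8 (read(8)): returned '3LB15DJ', offset=24
After 9 (read(3)): returned '', offset=24
After 10 (seek(-3, CUR)): offset=21
After 11 (seek(+4, CUR)): offset=24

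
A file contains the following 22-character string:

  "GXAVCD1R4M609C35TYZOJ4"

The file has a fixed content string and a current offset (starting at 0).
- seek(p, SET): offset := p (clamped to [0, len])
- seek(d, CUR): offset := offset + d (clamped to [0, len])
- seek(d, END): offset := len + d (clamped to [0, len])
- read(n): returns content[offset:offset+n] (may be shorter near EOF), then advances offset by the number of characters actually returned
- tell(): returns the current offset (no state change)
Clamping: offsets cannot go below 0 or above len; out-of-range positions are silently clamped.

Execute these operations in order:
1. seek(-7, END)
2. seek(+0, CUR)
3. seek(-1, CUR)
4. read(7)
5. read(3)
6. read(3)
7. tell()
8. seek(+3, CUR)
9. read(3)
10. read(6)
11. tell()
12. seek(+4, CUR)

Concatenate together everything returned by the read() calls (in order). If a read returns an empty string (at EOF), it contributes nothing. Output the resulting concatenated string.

After 1 (seek(-7, END)): offset=15
After 2 (seek(+0, CUR)): offset=15
After 3 (seek(-1, CUR)): offset=14
After 4 (read(7)): returned '35TYZOJ', offset=21
After 5 (read(3)): returned '4', offset=22
After 6 (read(3)): returned '', offset=22
After 7 (tell()): offset=22
After 8 (seek(+3, CUR)): offset=22
After 9 (read(3)): returned '', offset=22
After 10 (read(6)): returned '', offset=22
After 11 (tell()): offset=22
After 12 (seek(+4, CUR)): offset=22

Answer: 35TYZOJ4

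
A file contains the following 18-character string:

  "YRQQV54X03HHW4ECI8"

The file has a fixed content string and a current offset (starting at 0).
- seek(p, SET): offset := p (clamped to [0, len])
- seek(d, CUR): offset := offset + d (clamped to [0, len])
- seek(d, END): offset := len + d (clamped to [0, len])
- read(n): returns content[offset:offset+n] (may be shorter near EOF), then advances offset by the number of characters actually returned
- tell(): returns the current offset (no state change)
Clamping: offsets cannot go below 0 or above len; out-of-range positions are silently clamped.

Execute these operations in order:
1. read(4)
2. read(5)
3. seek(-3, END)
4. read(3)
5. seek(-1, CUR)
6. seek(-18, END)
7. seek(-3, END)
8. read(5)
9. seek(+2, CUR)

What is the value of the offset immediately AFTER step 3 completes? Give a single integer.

Answer: 15

Derivation:
After 1 (read(4)): returned 'YRQQ', offset=4
After 2 (read(5)): returned 'V54X0', offset=9
After 3 (seek(-3, END)): offset=15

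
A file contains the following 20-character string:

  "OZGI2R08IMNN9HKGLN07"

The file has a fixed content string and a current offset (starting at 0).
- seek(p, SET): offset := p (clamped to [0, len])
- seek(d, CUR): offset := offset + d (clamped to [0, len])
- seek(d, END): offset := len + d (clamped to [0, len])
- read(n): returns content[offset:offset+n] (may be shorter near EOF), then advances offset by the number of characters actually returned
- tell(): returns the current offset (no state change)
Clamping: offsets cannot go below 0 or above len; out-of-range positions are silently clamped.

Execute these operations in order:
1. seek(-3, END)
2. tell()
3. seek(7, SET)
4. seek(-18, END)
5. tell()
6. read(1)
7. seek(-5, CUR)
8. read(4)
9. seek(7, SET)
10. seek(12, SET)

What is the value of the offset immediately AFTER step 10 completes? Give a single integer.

After 1 (seek(-3, END)): offset=17
After 2 (tell()): offset=17
After 3 (seek(7, SET)): offset=7
After 4 (seek(-18, END)): offset=2
After 5 (tell()): offset=2
After 6 (read(1)): returned 'G', offset=3
After 7 (seek(-5, CUR)): offset=0
After 8 (read(4)): returned 'OZGI', offset=4
After 9 (seek(7, SET)): offset=7
After 10 (seek(12, SET)): offset=12

Answer: 12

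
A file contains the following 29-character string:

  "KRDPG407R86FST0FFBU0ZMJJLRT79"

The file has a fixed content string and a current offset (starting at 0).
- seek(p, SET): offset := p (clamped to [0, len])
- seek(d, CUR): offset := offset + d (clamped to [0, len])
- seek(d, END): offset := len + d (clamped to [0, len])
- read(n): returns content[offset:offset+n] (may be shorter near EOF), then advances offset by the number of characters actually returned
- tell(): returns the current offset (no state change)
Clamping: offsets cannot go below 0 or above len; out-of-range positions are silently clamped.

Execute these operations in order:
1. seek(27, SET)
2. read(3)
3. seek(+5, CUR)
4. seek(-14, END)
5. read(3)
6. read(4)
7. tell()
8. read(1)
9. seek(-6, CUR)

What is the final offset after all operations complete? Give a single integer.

Answer: 17

Derivation:
After 1 (seek(27, SET)): offset=27
After 2 (read(3)): returned '79', offset=29
After 3 (seek(+5, CUR)): offset=29
After 4 (seek(-14, END)): offset=15
After 5 (read(3)): returned 'FFB', offset=18
After 6 (read(4)): returned 'U0ZM', offset=22
After 7 (tell()): offset=22
After 8 (read(1)): returned 'J', offset=23
After 9 (seek(-6, CUR)): offset=17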